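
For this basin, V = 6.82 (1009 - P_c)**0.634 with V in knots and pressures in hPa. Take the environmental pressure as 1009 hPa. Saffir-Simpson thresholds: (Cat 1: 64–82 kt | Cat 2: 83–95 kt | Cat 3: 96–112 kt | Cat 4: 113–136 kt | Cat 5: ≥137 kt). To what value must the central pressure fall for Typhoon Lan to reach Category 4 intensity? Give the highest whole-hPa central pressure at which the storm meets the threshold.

925 hPa

Category 4 begins at V = 113 kt.
Required ΔP = (113/6.82)^(1/0.634) = 16.569^1.577 ≈ 83.79 hPa.
P_c ≤ 1009 − 83.79 = 925.21, so the highest integer P_c is 925 hPa.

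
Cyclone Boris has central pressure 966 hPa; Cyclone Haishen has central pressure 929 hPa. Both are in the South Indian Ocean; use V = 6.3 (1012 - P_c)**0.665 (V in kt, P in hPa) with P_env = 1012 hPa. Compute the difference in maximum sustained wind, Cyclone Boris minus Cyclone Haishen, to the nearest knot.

-39 kt

Cyclone Boris: ΔP = 46; V ≈ 6.3 × 46^0.665 ≈ 80.37 kt.
Cyclone Haishen: ΔP = 83; V ≈ 6.3 × 83^0.665 ≈ 118.99 kt.
Difference ≈ 80.37 − 118.99 = -38.62 → -39 kt.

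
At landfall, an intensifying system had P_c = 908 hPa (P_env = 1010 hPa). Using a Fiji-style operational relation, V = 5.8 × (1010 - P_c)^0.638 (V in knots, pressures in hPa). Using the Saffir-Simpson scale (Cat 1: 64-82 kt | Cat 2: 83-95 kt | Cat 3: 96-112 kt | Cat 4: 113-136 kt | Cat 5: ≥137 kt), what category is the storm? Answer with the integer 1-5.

ΔP = 1010 − 908 = 102 hPa.
V ≈ 5.8 × 102^0.638 = 5.8 × 19.12 ≈ 111 kt.
111 kt falls in the Category 3 band.

3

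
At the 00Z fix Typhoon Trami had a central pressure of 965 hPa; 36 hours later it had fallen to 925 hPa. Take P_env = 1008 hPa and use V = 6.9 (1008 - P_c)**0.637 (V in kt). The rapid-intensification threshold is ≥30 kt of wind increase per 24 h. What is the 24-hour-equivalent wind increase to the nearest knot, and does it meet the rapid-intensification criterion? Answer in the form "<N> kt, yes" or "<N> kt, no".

V₁: ΔP = 43, V ≈ 6.9 × 43^0.637 ≈ 75.75 kt.
V₂: ΔP = 83, V ≈ 6.9 × 83^0.637 ≈ 115.16 kt.
ΔV over 36 h = 39.41 kt → 24 h equivalent = 39.41 × 24/36 ≈ 26.27 kt.
26 kt < 30 kt ⇒ not rapid intensification.

26 kt, no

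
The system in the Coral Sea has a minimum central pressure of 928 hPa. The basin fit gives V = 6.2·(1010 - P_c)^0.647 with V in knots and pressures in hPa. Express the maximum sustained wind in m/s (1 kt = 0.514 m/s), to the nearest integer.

ΔP = 1010 − 928 = 82 hPa.
V ≈ 6.2 × 82^0.647 = 6.2 × 17.308 ≈ 107.307 kt.
107.307 × 0.514 ≈ 55.16 m/s → 55 m/s.

55 m/s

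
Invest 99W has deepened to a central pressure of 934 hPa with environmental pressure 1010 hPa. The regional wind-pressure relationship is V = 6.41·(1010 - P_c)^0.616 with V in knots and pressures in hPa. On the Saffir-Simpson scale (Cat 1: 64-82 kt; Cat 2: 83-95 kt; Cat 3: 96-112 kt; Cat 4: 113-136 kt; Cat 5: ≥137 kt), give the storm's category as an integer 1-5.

ΔP = 1010 − 934 = 76 hPa.
V ≈ 6.41 × 76^0.616 = 6.41 × 14.41 ≈ 92 kt.
92 kt falls in the Category 2 band.

2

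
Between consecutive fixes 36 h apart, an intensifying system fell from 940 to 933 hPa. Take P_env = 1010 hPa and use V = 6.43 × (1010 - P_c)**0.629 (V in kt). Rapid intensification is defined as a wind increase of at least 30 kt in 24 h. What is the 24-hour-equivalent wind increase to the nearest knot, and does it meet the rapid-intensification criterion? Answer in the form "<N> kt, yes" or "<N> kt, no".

V₁: ΔP = 70, V ≈ 6.43 × 70^0.629 ≈ 93.06 kt.
V₂: ΔP = 77, V ≈ 6.43 × 77^0.629 ≈ 98.81 kt.
ΔV over 36 h = 5.75 kt → 24 h equivalent = 5.75 × 24/36 ≈ 3.83 kt.
4 kt < 30 kt ⇒ not rapid intensification.

4 kt, no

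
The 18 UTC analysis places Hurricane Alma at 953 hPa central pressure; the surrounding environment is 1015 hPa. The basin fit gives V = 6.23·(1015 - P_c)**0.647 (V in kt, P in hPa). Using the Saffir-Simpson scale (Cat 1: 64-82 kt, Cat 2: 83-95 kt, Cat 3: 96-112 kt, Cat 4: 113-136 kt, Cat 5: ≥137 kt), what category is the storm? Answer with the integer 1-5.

ΔP = 1015 − 953 = 62 hPa.
V ≈ 6.23 × 62^0.647 = 6.23 × 14.44 ≈ 90 kt.
90 kt falls in the Category 2 band.

2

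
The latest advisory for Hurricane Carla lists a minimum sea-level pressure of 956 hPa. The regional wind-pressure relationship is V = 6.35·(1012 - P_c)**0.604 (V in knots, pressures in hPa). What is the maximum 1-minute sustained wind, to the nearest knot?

ΔP = 1012 − 956 = 56 hPa.
56^0.604 ≈ 11.374.
V ≈ 6.35 × 11.374 ≈ 72.2 kt.

72 kt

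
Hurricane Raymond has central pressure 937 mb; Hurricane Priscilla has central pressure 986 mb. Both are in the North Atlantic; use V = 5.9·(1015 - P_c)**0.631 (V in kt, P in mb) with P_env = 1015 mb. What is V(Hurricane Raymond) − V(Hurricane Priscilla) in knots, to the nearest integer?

Hurricane Raymond: ΔP = 78; V ≈ 5.9 × 78^0.631 ≈ 92.21 kt.
Hurricane Priscilla: ΔP = 29; V ≈ 5.9 × 29^0.631 ≈ 49.39 kt.
Difference ≈ 92.21 − 49.39 = 42.82 → 43 kt.

43 kt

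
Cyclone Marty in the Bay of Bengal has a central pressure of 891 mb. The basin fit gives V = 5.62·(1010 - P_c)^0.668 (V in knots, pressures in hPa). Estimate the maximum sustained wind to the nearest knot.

ΔP = 1010 − 891 = 119 mb.
119^0.668 ≈ 24.348.
V ≈ 5.62 × 24.348 ≈ 136.8 kt.

137 kt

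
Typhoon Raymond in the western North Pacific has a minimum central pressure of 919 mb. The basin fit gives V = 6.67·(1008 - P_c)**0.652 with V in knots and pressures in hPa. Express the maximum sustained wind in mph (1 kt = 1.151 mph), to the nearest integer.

ΔP = 1008 − 919 = 89 mb.
V ≈ 6.67 × 89^0.652 = 6.67 × 18.664 ≈ 124.488 kt.
124.488 × 1.151 ≈ 143.29 mph → 143 mph.

143 mph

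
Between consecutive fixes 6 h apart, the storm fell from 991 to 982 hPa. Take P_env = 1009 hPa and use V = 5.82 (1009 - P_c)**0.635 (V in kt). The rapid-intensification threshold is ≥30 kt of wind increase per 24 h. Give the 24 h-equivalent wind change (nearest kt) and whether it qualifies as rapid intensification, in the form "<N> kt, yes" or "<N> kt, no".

V₁: ΔP = 18, V ≈ 5.82 × 18^0.635 ≈ 36.48 kt.
V₂: ΔP = 27, V ≈ 5.82 × 27^0.635 ≈ 47.19 kt.
ΔV over 6 h = 10.71 kt → 24 h equivalent = 10.71 × 24/6 ≈ 42.84 kt.
43 kt ≥ 30 kt ⇒ rapid intensification.

43 kt, yes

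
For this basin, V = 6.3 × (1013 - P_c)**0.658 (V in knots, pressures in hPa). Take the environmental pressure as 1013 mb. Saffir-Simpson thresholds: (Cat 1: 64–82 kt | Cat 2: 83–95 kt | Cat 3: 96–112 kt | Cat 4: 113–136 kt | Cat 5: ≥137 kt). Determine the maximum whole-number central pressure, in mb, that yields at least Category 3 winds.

Category 3 begins at V = 96 kt.
Required ΔP = (96/6.3)^(1/0.658) = 15.238^1.520 ≈ 62.77 mb.
P_c ≤ 1013 − 62.77 = 950.23, so the highest integer P_c is 950 mb.

950 mb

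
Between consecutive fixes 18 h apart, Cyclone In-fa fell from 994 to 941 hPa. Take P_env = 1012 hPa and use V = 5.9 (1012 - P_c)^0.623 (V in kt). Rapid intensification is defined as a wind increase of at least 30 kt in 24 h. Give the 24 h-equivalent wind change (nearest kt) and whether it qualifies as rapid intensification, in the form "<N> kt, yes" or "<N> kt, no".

64 kt, yes

V₁: ΔP = 18, V ≈ 5.9 × 18^0.623 ≈ 35.72 kt.
V₂: ΔP = 71, V ≈ 5.9 × 71^0.623 ≈ 83.98 kt.
ΔV over 18 h = 48.26 kt → 24 h equivalent = 48.26 × 24/18 ≈ 64.35 kt.
64 kt ≥ 30 kt ⇒ rapid intensification.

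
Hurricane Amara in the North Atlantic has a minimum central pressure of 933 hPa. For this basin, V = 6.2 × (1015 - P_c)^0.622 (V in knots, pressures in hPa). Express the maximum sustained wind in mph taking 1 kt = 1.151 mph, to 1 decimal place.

ΔP = 1015 − 933 = 82 hPa.
V ≈ 6.2 × 82^0.622 = 6.2 × 15.502 ≈ 96.113 kt.
96.113 × 1.151 ≈ 110.63 mph → 110.6 mph.

110.6 mph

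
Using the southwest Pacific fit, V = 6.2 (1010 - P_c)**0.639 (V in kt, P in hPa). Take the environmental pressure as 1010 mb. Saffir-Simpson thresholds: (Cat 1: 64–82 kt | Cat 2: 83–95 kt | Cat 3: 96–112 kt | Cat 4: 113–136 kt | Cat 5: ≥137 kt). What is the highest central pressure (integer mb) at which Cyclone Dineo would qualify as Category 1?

971 mb

Category 1 begins at V = 64 kt.
Required ΔP = (64/6.2)^(1/0.639) = 10.323^1.565 ≈ 38.59 mb.
P_c ≤ 1010 − 38.59 = 971.41, so the highest integer P_c is 971 mb.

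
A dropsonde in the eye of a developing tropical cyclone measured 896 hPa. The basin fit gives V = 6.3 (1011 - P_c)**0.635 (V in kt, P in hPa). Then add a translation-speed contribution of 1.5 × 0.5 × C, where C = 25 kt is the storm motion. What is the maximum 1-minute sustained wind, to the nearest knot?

ΔP = 1011 − 896 = 115 hPa.
115^0.635 ≈ 20.349.
V ≈ 6.3 × 20.349 ≈ 128.2 kt.
Translation term: 1.5 × 0.5 × 25 = 18.75 kt.
Corrected V ≈ 146.95 kt → 147 kt.

147 kt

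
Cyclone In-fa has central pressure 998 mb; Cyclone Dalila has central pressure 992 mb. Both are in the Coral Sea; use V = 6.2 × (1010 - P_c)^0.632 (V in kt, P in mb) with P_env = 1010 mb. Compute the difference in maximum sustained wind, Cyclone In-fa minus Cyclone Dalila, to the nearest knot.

-9 kt

Cyclone In-fa: ΔP = 12; V ≈ 6.2 × 12^0.632 ≈ 29.81 kt.
Cyclone Dalila: ΔP = 18; V ≈ 6.2 × 18^0.632 ≈ 38.52 kt.
Difference ≈ 29.81 − 38.52 = -8.71 → -9 kt.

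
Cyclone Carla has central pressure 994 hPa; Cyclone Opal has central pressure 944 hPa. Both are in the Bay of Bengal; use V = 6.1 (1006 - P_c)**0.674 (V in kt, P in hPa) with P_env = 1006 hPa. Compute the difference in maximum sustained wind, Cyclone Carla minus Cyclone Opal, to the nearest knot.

Cyclone Carla: ΔP = 12; V ≈ 6.1 × 12^0.674 ≈ 32.56 kt.
Cyclone Opal: ΔP = 62; V ≈ 6.1 × 62^0.674 ≈ 98.49 kt.
Difference ≈ 32.56 − 98.49 = -65.93 → -66 kt.

-66 kt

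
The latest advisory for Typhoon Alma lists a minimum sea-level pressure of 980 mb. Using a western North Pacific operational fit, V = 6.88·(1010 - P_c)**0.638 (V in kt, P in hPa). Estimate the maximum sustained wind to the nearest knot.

ΔP = 1010 − 980 = 30 mb.
30^0.638 ≈ 8.758.
V ≈ 6.88 × 8.758 ≈ 60.3 kt.

60 kt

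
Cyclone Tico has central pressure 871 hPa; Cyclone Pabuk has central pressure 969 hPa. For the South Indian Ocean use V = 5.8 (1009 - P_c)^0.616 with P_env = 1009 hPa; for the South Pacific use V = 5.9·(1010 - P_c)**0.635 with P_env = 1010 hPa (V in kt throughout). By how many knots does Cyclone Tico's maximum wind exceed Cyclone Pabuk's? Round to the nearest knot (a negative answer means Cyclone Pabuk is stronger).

Cyclone Tico: ΔP = 138; V ≈ 5.8 × 138^0.616 ≈ 120.67 kt.
Cyclone Pabuk: ΔP = 41; V ≈ 5.9 × 41^0.635 ≈ 62.37 kt.
Difference ≈ 120.67 − 62.37 = 58.30 → 58 kt.

58 kt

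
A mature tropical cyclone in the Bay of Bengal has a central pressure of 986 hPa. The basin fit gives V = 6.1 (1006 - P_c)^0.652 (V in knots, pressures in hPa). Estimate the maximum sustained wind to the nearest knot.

ΔP = 1006 − 986 = 20 hPa.
20^0.652 ≈ 7.051.
V ≈ 6.1 × 7.051 ≈ 43.0 kt.

43 kt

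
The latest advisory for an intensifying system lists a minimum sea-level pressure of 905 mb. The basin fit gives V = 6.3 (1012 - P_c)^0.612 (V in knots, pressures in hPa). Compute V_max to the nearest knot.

110 kt

ΔP = 1012 − 905 = 107 mb.
107^0.612 ≈ 17.458.
V ≈ 6.3 × 17.458 ≈ 110.0 kt.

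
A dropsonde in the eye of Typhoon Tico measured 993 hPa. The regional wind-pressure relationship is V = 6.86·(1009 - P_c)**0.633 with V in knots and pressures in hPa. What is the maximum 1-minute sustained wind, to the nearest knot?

40 kt

ΔP = 1009 − 993 = 16 hPa.
16^0.633 ≈ 5.784.
V ≈ 6.86 × 5.784 ≈ 39.7 kt.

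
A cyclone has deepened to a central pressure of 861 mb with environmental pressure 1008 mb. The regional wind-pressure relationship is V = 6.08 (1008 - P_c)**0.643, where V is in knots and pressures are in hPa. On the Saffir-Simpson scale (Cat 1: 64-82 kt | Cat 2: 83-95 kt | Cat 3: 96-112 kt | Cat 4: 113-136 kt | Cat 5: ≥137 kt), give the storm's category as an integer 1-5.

5

ΔP = 1008 − 861 = 147 mb.
V ≈ 6.08 × 147^0.643 = 6.08 × 24.75 ≈ 150 kt.
150 kt falls in the Category 5 band.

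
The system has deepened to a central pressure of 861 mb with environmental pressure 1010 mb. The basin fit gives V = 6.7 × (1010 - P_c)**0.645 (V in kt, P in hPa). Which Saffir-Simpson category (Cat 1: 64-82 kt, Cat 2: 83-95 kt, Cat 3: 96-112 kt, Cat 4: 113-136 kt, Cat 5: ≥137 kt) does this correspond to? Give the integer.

5

ΔP = 1010 − 861 = 149 mb.
V ≈ 6.7 × 149^0.645 = 6.7 × 25.22 ≈ 169 kt.
169 kt falls in the Category 5 band.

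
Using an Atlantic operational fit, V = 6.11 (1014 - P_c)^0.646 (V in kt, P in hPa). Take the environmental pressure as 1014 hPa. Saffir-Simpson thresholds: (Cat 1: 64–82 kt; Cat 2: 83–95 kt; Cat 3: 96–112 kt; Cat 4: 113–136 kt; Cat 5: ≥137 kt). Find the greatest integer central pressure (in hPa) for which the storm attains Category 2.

Category 2 begins at V = 83 kt.
Required ΔP = (83/6.11)^(1/0.646) = 13.584^1.548 ≈ 56.74 hPa.
P_c ≤ 1014 − 56.74 = 957.26, so the highest integer P_c is 957 hPa.

957 hPa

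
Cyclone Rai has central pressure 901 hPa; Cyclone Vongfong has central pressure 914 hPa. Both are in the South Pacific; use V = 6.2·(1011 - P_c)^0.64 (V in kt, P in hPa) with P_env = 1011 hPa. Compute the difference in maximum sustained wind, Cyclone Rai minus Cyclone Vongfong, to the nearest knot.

10 kt

Cyclone Rai: ΔP = 110; V ≈ 6.2 × 110^0.64 ≈ 125.57 kt.
Cyclone Vongfong: ΔP = 97; V ≈ 6.2 × 97^0.64 ≈ 115.86 kt.
Difference ≈ 125.57 − 115.86 = 9.71 → 10 kt.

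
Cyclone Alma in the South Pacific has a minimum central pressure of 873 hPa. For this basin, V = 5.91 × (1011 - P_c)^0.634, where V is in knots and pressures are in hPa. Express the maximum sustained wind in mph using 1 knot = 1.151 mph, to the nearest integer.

ΔP = 1011 − 873 = 138 hPa.
V ≈ 5.91 × 138^0.634 = 5.91 × 22.734 ≈ 134.360 kt.
134.360 × 1.151 ≈ 154.65 mph → 155 mph.

155 mph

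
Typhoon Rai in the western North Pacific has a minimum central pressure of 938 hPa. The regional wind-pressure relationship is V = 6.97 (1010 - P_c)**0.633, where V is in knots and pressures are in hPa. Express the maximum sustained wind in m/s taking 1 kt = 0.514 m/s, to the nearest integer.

54 m/s

ΔP = 1010 − 938 = 72 hPa.
V ≈ 6.97 × 72^0.633 = 6.97 × 14.986 ≈ 104.454 kt.
104.454 × 0.514 ≈ 53.69 m/s → 54 m/s.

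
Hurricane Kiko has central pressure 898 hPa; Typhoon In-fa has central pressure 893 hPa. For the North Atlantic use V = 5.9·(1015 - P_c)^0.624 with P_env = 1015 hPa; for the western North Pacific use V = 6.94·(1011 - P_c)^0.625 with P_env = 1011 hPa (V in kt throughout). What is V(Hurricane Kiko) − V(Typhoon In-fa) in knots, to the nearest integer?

-22 kt

Hurricane Kiko: ΔP = 117; V ≈ 5.9 × 117^0.624 ≈ 115.19 kt.
Typhoon In-fa: ΔP = 118; V ≈ 6.94 × 118^0.625 ≈ 136.86 kt.
Difference ≈ 115.19 − 136.86 = -21.67 → -22 kt.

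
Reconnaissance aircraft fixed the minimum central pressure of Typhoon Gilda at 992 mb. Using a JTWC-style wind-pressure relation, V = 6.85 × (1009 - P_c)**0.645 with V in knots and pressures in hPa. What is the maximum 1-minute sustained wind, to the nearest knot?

43 kt

ΔP = 1009 − 992 = 17 mb.
17^0.645 ≈ 6.218.
V ≈ 6.85 × 6.218 ≈ 42.6 kt.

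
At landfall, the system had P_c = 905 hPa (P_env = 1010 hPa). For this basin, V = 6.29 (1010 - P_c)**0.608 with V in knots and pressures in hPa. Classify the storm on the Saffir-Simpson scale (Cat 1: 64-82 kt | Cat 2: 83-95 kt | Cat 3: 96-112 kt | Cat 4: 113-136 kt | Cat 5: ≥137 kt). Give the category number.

3

ΔP = 1010 − 905 = 105 hPa.
V ≈ 6.29 × 105^0.608 = 6.29 × 16.94 ≈ 107 kt.
107 kt falls in the Category 3 band.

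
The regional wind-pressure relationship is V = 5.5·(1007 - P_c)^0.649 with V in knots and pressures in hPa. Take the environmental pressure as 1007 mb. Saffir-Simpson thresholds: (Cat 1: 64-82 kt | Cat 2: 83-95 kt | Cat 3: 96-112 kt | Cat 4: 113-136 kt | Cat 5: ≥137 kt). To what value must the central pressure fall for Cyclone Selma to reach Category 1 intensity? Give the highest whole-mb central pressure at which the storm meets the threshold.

Category 1 begins at V = 64 kt.
Required ΔP = (64/5.5)^(1/0.649) = 11.636^1.541 ≈ 43.88 mb.
P_c ≤ 1007 − 43.88 = 963.12, so the highest integer P_c is 963 mb.

963 mb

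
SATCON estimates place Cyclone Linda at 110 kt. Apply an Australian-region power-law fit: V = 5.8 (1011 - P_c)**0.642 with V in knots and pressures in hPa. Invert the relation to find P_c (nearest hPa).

913 hPa

ΔP = (V / 5.8)^(1/0.642) = (110/5.8)^1.558.
110/5.8 = 18.966; 18.966^1.558 ≈ 97.86 hPa.
P_c = 1011 − 97.86 = 913.14 ≈ 913 hPa.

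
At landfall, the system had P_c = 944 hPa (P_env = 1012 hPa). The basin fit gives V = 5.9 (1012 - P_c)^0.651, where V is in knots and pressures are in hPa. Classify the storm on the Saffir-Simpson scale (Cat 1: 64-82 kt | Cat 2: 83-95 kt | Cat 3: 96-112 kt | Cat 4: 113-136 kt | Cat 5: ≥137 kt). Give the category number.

2

ΔP = 1012 − 944 = 68 hPa.
V ≈ 5.9 × 68^0.651 = 5.9 × 15.59 ≈ 92 kt.
92 kt falls in the Category 2 band.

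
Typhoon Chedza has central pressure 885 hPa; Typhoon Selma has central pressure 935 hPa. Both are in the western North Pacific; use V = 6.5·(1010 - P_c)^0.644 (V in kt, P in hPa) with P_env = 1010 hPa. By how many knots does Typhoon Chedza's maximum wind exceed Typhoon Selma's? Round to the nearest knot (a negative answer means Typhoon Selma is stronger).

Typhoon Chedza: ΔP = 125; V ≈ 6.5 × 125^0.644 ≈ 145.65 kt.
Typhoon Selma: ΔP = 75; V ≈ 6.5 × 75^0.644 ≈ 104.82 kt.
Difference ≈ 145.65 − 104.82 = 40.83 → 41 kt.

41 kt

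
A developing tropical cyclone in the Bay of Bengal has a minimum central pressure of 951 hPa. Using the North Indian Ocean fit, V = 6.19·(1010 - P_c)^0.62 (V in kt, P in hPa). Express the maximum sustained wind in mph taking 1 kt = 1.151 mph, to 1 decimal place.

89.3 mph

ΔP = 1010 − 951 = 59 hPa.
V ≈ 6.19 × 59^0.62 = 6.19 × 12.529 ≈ 77.557 kt.
77.557 × 1.151 ≈ 89.27 mph → 89.3 mph.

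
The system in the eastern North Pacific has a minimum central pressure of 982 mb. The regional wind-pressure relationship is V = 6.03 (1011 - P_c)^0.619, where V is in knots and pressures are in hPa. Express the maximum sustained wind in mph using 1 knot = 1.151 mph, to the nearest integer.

ΔP = 1011 − 982 = 29 mb.
V ≈ 6.03 × 29^0.619 = 6.03 × 8.039 ≈ 48.478 kt.
48.478 × 1.151 ≈ 55.80 mph → 56 mph.

56 mph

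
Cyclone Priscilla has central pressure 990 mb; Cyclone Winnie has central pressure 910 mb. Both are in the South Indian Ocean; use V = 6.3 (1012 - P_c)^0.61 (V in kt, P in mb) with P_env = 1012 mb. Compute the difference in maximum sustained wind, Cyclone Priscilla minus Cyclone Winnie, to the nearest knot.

Cyclone Priscilla: ΔP = 22; V ≈ 6.3 × 22^0.61 ≈ 41.52 kt.
Cyclone Winnie: ΔP = 102; V ≈ 6.3 × 102^0.61 ≈ 105.82 kt.
Difference ≈ 41.52 − 105.82 = -64.30 → -64 kt.

-64 kt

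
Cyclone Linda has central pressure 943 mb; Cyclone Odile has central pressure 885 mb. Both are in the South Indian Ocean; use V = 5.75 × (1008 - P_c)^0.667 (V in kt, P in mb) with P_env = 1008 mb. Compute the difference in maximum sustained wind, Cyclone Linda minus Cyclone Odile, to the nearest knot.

Cyclone Linda: ΔP = 65; V ≈ 5.75 × 65^0.667 ≈ 93.09 kt.
Cyclone Odile: ΔP = 123; V ≈ 5.75 × 123^0.667 ≈ 142.44 kt.
Difference ≈ 93.09 − 142.44 = -49.35 → -49 kt.

-49 kt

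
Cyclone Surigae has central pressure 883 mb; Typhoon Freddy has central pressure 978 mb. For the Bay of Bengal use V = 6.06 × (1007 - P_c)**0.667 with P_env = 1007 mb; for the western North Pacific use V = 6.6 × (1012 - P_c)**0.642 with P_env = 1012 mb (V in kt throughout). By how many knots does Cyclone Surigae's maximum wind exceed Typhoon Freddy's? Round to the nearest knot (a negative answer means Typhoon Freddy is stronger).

Cyclone Surigae: ΔP = 124; V ≈ 6.06 × 124^0.667 ≈ 150.93 kt.
Typhoon Freddy: ΔP = 34; V ≈ 6.6 × 34^0.642 ≈ 63.50 kt.
Difference ≈ 150.93 − 63.50 = 87.43 → 87 kt.

87 kt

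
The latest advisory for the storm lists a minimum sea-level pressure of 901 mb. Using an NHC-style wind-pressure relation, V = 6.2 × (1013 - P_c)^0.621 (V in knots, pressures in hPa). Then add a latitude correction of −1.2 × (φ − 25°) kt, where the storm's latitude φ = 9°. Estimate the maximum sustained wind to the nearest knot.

135 kt

ΔP = 1013 − 901 = 112 mb.
112^0.621 ≈ 18.731.
V ≈ 6.2 × 18.731 ≈ 116.1 kt.
Latitude correction: −1.2 × (9 − 25) = 19.2 kt.
Corrected V ≈ 135.3 kt → 135 kt.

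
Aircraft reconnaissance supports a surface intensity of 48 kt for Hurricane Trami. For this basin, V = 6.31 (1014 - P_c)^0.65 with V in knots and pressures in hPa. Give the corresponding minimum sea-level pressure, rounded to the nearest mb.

991 mb

ΔP = (V / 6.31)^(1/0.65) = (48/6.31)^1.538.
48/6.31 = 7.607; 7.607^1.538 ≈ 22.68 mb.
P_c = 1014 − 22.68 = 991.32 ≈ 991 mb.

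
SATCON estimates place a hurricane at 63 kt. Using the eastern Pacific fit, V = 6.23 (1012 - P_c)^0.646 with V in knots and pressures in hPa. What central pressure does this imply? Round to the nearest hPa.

976 hPa

ΔP = (V / 6.23)^(1/0.646) = (63/6.23)^1.548.
63/6.23 = 10.112; 10.112^1.548 ≈ 35.93 hPa.
P_c = 1012 − 35.93 = 976.07 ≈ 976 hPa.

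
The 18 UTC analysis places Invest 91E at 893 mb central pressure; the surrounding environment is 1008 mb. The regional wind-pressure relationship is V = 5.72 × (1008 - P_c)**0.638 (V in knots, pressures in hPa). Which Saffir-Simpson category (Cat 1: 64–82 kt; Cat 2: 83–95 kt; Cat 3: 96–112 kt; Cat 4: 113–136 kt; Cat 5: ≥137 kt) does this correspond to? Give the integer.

4

ΔP = 1008 − 893 = 115 mb.
V ≈ 5.72 × 115^0.638 = 5.72 × 20.64 ≈ 118 kt.
118 kt falls in the Category 4 band.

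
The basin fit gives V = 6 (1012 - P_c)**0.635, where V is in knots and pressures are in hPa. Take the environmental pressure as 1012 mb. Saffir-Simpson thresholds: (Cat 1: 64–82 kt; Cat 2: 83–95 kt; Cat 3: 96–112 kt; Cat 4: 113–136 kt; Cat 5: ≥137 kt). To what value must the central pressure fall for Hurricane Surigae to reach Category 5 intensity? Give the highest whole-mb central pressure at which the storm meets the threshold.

874 mb

Category 5 begins at V = 137 kt.
Required ΔP = (137/6)^(1/0.635) = 22.833^1.575 ≈ 137.87 mb.
P_c ≤ 1012 − 137.87 = 874.13, so the highest integer P_c is 874 mb.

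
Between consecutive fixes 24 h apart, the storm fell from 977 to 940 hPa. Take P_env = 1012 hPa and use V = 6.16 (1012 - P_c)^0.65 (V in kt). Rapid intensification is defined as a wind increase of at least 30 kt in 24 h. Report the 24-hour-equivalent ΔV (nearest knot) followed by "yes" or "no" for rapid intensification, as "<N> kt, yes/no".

37 kt, yes

V₁: ΔP = 35, V ≈ 6.16 × 35^0.65 ≈ 62.12 kt.
V₂: ΔP = 72, V ≈ 6.16 × 72^0.65 ≈ 99.28 kt.
ΔV over 24 h = 37.16 kt → 24 h equivalent = 37.16 × 24/24 ≈ 37.16 kt.
37 kt ≥ 30 kt ⇒ rapid intensification.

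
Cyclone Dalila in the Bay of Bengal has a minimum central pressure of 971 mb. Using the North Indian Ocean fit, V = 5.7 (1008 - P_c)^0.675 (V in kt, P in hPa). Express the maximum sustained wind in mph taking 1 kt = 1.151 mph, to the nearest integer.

75 mph

ΔP = 1008 − 971 = 37 mb.
V ≈ 5.7 × 37^0.675 = 5.7 × 11.443 ≈ 65.225 kt.
65.225 × 1.151 ≈ 75.07 mph → 75 mph.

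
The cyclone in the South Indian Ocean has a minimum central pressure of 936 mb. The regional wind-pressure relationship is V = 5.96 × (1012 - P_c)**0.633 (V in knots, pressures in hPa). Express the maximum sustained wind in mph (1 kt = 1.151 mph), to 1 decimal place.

ΔP = 1012 − 936 = 76 mb.
V ≈ 5.96 × 76^0.633 = 5.96 × 15.508 ≈ 92.428 kt.
92.428 × 1.151 ≈ 106.38 mph → 106.4 mph.

106.4 mph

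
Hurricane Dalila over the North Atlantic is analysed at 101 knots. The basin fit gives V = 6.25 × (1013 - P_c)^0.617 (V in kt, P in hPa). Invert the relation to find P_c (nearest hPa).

ΔP = (V / 6.25)^(1/0.617) = (101/6.25)^1.621.
101/6.25 = 16.160; 16.160^1.621 ≈ 90.90 hPa.
P_c = 1013 − 90.90 = 922.10 ≈ 922 hPa.

922 hPa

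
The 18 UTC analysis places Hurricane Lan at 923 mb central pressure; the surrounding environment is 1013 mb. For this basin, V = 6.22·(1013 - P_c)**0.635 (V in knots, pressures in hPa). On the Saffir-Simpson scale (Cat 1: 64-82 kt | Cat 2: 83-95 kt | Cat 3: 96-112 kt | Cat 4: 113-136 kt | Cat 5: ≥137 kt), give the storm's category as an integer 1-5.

ΔP = 1013 − 923 = 90 mb.
V ≈ 6.22 × 90^0.635 = 6.22 × 17.42 ≈ 108 kt.
108 kt falls in the Category 3 band.

3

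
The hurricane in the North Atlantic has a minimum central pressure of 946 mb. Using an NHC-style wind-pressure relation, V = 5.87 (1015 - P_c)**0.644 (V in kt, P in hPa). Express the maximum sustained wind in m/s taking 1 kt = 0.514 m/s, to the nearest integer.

ΔP = 1015 − 946 = 69 mb.
V ≈ 5.87 × 69^0.644 = 5.87 × 15.283 ≈ 89.713 kt.
89.713 × 0.514 ≈ 46.11 m/s → 46 m/s.

46 m/s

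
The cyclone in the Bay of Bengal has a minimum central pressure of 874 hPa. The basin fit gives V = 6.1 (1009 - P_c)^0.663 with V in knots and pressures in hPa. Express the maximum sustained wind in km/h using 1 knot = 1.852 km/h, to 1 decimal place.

ΔP = 1009 − 874 = 135 hPa.
V ≈ 6.1 × 135^0.663 = 6.1 × 25.847 ≈ 157.667 kt.
157.667 × 1.852 ≈ 292.00 km/h → 292.0 km/h.

292.0 km/h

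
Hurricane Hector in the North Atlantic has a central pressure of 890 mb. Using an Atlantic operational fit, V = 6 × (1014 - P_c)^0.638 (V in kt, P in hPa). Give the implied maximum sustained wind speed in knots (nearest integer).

ΔP = 1014 − 890 = 124 mb.
124^0.638 ≈ 21.657.
V ≈ 6 × 21.657 ≈ 129.9 kt.

130 kt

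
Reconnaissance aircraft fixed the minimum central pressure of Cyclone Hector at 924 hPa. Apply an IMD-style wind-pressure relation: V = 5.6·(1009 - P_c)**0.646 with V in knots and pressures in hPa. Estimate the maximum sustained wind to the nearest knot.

99 kt

ΔP = 1009 − 924 = 85 hPa.
85^0.646 ≈ 17.636.
V ≈ 5.6 × 17.636 ≈ 98.8 kt.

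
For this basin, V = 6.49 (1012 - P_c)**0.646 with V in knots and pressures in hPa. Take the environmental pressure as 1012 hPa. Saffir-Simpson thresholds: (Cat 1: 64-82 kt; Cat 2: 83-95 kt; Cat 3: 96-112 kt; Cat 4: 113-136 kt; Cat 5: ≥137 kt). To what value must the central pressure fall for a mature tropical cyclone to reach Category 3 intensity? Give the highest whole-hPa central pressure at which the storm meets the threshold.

Category 3 begins at V = 96 kt.
Required ΔP = (96/6.49)^(1/0.646) = 14.792^1.548 ≈ 64.74 hPa.
P_c ≤ 1012 − 64.74 = 947.26, so the highest integer P_c is 947 hPa.

947 hPa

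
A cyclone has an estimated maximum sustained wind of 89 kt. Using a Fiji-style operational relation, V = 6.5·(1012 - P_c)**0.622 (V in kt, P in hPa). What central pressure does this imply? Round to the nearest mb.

945 mb

ΔP = (V / 6.5)^(1/0.622) = (89/6.5)^1.608.
89/6.5 = 13.692; 13.692^1.608 ≈ 67.16 mb.
P_c = 1012 − 67.16 = 944.84 ≈ 945 mb.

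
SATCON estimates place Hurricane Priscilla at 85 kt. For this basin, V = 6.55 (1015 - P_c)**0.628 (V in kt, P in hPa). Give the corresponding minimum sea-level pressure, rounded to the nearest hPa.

956 hPa

ΔP = (V / 6.55)^(1/0.628) = (85/6.55)^1.592.
85/6.55 = 12.977; 12.977^1.592 ≈ 59.23 hPa.
P_c = 1015 − 59.23 = 955.77 ≈ 956 hPa.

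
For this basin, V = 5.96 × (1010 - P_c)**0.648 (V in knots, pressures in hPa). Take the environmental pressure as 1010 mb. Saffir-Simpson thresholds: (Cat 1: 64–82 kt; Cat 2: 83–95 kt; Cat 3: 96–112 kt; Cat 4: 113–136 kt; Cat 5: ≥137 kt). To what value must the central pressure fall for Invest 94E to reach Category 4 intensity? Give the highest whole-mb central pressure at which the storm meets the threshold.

Category 4 begins at V = 113 kt.
Required ΔP = (113/5.96)^(1/0.648) = 18.960^1.543 ≈ 93.75 mb.
P_c ≤ 1010 − 93.75 = 916.25, so the highest integer P_c is 916 mb.

916 mb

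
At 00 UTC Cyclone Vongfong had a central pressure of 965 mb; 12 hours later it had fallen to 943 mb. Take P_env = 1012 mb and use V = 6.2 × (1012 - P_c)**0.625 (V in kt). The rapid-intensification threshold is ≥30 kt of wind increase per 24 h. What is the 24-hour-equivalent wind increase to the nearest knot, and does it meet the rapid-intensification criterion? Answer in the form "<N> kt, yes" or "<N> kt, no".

V₁: ΔP = 47, V ≈ 6.2 × 47^0.625 ≈ 68.78 kt.
V₂: ΔP = 69, V ≈ 6.2 × 69^0.625 ≈ 87.43 kt.
ΔV over 12 h = 18.65 kt → 24 h equivalent = 18.65 × 24/12 ≈ 37.30 kt.
37 kt ≥ 30 kt ⇒ rapid intensification.

37 kt, yes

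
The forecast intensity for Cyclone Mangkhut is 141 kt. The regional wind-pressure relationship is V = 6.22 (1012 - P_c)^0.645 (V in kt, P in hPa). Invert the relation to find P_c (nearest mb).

ΔP = (V / 6.22)^(1/0.645) = (141/6.22)^1.550.
141/6.22 = 22.669; 22.669^1.550 ≈ 126.31 mb.
P_c = 1012 − 126.31 = 885.69 ≈ 886 mb.

886 mb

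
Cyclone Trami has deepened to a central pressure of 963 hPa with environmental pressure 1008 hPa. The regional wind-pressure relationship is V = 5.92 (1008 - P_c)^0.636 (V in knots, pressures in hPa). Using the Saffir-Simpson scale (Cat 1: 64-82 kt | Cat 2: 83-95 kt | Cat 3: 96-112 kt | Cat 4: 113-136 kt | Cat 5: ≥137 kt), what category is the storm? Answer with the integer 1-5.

1

ΔP = 1008 − 963 = 45 hPa.
V ≈ 5.92 × 45^0.636 = 5.92 × 11.26 ≈ 67 kt.
67 kt falls in the Category 1 band.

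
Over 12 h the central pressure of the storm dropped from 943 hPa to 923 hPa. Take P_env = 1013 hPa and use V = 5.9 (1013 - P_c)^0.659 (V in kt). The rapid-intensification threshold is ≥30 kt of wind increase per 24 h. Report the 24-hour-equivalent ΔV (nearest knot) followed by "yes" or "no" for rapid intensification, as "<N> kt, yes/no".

35 kt, yes

V₁: ΔP = 70, V ≈ 5.9 × 70^0.659 ≈ 97.00 kt.
V₂: ΔP = 90, V ≈ 5.9 × 90^0.659 ≈ 114.47 kt.
ΔV over 12 h = 17.47 kt → 24 h equivalent = 17.47 × 24/12 ≈ 34.94 kt.
35 kt ≥ 30 kt ⇒ rapid intensification.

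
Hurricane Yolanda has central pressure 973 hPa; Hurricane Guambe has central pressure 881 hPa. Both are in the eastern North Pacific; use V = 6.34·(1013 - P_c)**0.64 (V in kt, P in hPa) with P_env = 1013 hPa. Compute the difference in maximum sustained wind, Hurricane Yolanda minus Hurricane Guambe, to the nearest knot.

-77 kt

Hurricane Yolanda: ΔP = 40; V ≈ 6.34 × 40^0.64 ≈ 67.21 kt.
Hurricane Guambe: ΔP = 132; V ≈ 6.34 × 132^0.64 ≈ 144.30 kt.
Difference ≈ 67.21 − 144.30 = -77.09 → -77 kt.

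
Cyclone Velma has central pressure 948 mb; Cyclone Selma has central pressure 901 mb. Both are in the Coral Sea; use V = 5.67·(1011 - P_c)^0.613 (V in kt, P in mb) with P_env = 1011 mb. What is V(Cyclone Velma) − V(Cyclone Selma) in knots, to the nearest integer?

-29 kt

Cyclone Velma: ΔP = 63; V ≈ 5.67 × 63^0.613 ≈ 71.88 kt.
Cyclone Selma: ΔP = 110; V ≈ 5.67 × 110^0.613 ≈ 101.15 kt.
Difference ≈ 71.88 − 101.15 = -29.27 → -29 kt.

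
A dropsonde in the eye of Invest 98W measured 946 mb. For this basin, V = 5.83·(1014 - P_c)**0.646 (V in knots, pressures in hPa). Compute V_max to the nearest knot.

89 kt

ΔP = 1014 − 946 = 68 mb.
68^0.646 ≈ 15.269.
V ≈ 5.83 × 15.269 ≈ 89.0 kt.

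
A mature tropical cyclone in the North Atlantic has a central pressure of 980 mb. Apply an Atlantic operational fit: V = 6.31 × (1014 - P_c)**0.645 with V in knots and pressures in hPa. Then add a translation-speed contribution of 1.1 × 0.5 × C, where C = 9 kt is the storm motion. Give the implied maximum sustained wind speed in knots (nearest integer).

66 kt

ΔP = 1014 − 980 = 34 mb.
34^0.645 ≈ 9.723.
V ≈ 6.31 × 9.723 ≈ 61.4 kt.
Translation term: 1.1 × 0.5 × 9 = 4.95 kt.
Corrected V ≈ 66.35 kt → 66 kt.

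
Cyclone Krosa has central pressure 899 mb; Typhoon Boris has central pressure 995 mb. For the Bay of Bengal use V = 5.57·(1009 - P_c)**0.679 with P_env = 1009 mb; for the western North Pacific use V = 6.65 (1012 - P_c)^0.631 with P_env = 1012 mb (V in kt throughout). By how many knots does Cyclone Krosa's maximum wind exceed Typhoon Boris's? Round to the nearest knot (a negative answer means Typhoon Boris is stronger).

Cyclone Krosa: ΔP = 110; V ≈ 5.57 × 110^0.679 ≈ 135.51 kt.
Typhoon Boris: ΔP = 17; V ≈ 6.65 × 17^0.631 ≈ 39.74 kt.
Difference ≈ 135.51 − 39.74 = 95.77 → 96 kt.

96 kt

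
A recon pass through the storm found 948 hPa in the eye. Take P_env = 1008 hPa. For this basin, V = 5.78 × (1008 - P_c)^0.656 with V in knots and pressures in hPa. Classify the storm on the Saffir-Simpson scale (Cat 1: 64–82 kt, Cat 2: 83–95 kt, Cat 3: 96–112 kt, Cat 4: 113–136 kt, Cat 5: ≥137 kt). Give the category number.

2

ΔP = 1008 − 948 = 60 hPa.
V ≈ 5.78 × 60^0.656 = 5.78 × 14.67 ≈ 85 kt.
85 kt falls in the Category 2 band.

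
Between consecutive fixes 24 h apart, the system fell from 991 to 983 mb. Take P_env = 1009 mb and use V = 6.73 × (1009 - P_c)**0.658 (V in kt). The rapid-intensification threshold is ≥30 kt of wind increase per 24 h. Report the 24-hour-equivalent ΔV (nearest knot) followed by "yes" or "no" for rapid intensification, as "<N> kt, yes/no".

V₁: ΔP = 18, V ≈ 6.73 × 18^0.658 ≈ 45.08 kt.
V₂: ΔP = 26, V ≈ 6.73 × 26^0.658 ≈ 57.42 kt.
ΔV over 24 h = 12.34 kt → 24 h equivalent = 12.34 × 24/24 ≈ 12.34 kt.
12 kt < 30 kt ⇒ not rapid intensification.

12 kt, no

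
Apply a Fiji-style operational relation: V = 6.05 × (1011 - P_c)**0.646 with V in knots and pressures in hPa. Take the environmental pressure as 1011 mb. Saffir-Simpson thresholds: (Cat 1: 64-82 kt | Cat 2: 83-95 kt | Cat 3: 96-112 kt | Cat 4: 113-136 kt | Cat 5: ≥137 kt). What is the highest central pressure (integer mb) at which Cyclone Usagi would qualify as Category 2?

Category 2 begins at V = 83 kt.
Required ΔP = (83/6.05)^(1/0.646) = 13.719^1.548 ≈ 57.62 mb.
P_c ≤ 1011 − 57.62 = 953.38, so the highest integer P_c is 953 mb.

953 mb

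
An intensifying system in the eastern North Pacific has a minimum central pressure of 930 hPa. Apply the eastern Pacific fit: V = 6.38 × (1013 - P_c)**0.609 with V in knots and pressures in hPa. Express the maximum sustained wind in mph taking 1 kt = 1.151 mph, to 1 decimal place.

ΔP = 1013 − 930 = 83 hPa.
V ≈ 6.38 × 83^0.609 = 6.38 × 14.748 ≈ 94.089 kt.
94.089 × 1.151 ≈ 108.30 mph → 108.3 mph.

108.3 mph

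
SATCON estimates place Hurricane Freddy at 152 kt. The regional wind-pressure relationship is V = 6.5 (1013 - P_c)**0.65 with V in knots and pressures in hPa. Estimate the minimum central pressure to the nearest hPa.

885 hPa

ΔP = (V / 6.5)^(1/0.65) = (152/6.5)^1.538.
152/6.5 = 23.385; 23.385^1.538 ≈ 127.66 hPa.
P_c = 1013 − 127.66 = 885.34 ≈ 885 hPa.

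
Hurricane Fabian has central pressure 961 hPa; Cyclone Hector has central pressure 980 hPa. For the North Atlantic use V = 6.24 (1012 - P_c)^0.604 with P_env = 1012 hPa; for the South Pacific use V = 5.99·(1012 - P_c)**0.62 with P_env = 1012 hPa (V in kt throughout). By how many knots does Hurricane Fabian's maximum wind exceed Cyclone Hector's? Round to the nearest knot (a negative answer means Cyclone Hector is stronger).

16 kt

Hurricane Fabian: ΔP = 51; V ≈ 6.24 × 51^0.604 ≈ 67.07 kt.
Cyclone Hector: ΔP = 32; V ≈ 5.99 × 32^0.62 ≈ 51.36 kt.
Difference ≈ 67.07 − 51.36 = 15.71 → 16 kt.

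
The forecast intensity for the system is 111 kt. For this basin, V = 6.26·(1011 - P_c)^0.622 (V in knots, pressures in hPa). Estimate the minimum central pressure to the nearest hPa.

909 hPa

ΔP = (V / 6.26)^(1/0.622) = (111/6.26)^1.608.
111/6.26 = 17.732; 17.732^1.608 ≈ 101.77 hPa.
P_c = 1011 − 101.77 = 909.23 ≈ 909 hPa.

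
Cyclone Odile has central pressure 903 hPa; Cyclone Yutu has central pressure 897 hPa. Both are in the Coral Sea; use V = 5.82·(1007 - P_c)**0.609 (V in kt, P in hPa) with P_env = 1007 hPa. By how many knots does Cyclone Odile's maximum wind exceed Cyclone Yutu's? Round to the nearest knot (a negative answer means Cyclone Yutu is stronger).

-3 kt

Cyclone Odile: ΔP = 104; V ≈ 5.82 × 104^0.609 ≈ 98.47 kt.
Cyclone Yutu: ΔP = 110; V ≈ 5.82 × 110^0.609 ≈ 101.89 kt.
Difference ≈ 98.47 − 101.89 = -3.42 → -3 kt.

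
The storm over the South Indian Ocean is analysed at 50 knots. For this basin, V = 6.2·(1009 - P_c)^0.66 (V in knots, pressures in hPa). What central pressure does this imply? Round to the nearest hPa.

985 hPa

ΔP = (V / 6.2)^(1/0.66) = (50/6.2)^1.515.
50/6.2 = 8.065; 8.065^1.515 ≈ 23.64 hPa.
P_c = 1009 − 23.64 = 985.36 ≈ 985 hPa.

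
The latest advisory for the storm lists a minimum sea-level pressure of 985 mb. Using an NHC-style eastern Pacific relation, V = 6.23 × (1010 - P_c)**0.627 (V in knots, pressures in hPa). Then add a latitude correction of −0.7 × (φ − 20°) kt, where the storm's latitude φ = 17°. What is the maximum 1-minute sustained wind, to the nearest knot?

49 kt

ΔP = 1010 − 985 = 25 mb.
25^0.627 ≈ 7.525.
V ≈ 6.23 × 7.525 ≈ 46.9 kt.
Latitude correction: −0.7 × (17 − 20) = 2.1 kt.
Corrected V ≈ 49 kt → 49 kt.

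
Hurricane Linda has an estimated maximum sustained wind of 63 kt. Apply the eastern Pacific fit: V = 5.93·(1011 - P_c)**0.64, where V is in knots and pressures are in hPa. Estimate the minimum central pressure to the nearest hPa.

ΔP = (V / 5.93)^(1/0.64) = (63/5.93)^1.562.
63/5.93 = 10.624; 10.624^1.562 ≈ 40.14 hPa.
P_c = 1011 − 40.14 = 970.86 ≈ 971 hPa.

971 hPa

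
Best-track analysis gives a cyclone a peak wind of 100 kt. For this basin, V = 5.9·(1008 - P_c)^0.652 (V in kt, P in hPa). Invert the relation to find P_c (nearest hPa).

931 hPa

ΔP = (V / 5.9)^(1/0.652) = (100/5.9)^1.534.
100/5.9 = 16.949; 16.949^1.534 ≈ 76.77 hPa.
P_c = 1008 − 76.77 = 931.23 ≈ 931 hPa.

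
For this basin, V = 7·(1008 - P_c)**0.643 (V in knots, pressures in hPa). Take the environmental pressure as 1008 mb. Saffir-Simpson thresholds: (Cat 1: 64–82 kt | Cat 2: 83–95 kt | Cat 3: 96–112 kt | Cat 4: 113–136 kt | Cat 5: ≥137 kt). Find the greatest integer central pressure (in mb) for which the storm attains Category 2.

961 mb

Category 2 begins at V = 83 kt.
Required ΔP = (83/7)^(1/0.643) = 11.857^1.555 ≈ 46.80 mb.
P_c ≤ 1008 − 46.80 = 961.20, so the highest integer P_c is 961 mb.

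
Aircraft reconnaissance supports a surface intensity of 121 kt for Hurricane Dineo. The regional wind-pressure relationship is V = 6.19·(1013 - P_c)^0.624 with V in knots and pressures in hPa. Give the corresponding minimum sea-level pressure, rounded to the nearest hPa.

ΔP = (V / 6.19)^(1/0.624) = (121/6.19)^1.603.
121/6.19 = 19.548; 19.548^1.603 ≈ 117.24 hPa.
P_c = 1013 − 117.24 = 895.76 ≈ 896 hPa.

896 hPa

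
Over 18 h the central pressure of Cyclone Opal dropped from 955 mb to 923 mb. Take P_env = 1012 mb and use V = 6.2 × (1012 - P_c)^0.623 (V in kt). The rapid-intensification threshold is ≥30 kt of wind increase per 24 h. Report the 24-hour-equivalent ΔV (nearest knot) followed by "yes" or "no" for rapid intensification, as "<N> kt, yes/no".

V₁: ΔP = 57, V ≈ 6.2 × 57^0.623 ≈ 76.97 kt.
V₂: ΔP = 89, V ≈ 6.2 × 89^0.623 ≈ 101.59 kt.
ΔV over 18 h = 24.62 kt → 24 h equivalent = 24.62 × 24/18 ≈ 32.83 kt.
33 kt ≥ 30 kt ⇒ rapid intensification.

33 kt, yes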